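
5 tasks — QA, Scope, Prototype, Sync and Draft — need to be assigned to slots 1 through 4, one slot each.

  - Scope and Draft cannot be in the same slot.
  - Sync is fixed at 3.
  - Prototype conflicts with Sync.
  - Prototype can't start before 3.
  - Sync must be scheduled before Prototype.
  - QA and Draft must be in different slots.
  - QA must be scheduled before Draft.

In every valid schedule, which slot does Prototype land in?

4

Prototype's window is 3–4.
Sync is fixed at 3, and Prototype can't share a slot with Sync.
So Prototype must be 4.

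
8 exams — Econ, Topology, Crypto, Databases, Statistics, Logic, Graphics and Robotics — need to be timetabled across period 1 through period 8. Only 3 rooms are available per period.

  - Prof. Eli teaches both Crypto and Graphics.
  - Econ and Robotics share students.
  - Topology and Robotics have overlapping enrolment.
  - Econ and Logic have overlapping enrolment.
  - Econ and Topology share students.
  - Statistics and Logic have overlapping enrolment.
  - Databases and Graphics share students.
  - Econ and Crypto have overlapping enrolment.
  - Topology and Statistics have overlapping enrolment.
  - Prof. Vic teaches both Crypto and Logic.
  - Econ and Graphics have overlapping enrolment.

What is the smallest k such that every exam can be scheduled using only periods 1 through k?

3

With at most 3 per period and 8 exams, at least 3 periods are needed.
3 works (last occupied period: period 3): for example Crypto=period 2, Econ=period 1, Graphics=period 3, Logic=period 3, Statistics=period 1, Topology=period 2, Robotics=period 3, Databases=period 1.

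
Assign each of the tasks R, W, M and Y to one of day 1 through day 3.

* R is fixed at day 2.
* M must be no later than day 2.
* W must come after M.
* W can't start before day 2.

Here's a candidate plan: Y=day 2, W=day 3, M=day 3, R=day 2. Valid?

No. M must be no later than day 2 is not satisfied.

R is fixed at day 2 — holds.
W can't start before day 2 — holds.
W must come after M — violated.
M must be no later than day 2 — violated.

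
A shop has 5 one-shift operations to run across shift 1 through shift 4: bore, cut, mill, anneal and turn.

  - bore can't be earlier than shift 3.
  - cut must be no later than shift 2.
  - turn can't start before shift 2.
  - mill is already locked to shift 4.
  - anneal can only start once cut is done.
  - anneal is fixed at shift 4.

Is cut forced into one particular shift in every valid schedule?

No

cut can be shift 1 (e.g. mill -> shift 4; turn -> shift 2; anneal -> shift 4; bore -> shift 3; cut -> shift 1) or shift 2 (e.g. bore in shift 3; cut in shift 2; turn in shift 2; anneal in shift 4; mill in shift 4).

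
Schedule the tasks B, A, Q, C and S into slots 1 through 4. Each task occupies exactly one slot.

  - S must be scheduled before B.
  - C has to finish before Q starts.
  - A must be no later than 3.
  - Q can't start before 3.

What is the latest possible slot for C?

Downstream work caps C at 3.
C at 3 is achievable: A=1; C=3; Q=4; S=1; B=2.

3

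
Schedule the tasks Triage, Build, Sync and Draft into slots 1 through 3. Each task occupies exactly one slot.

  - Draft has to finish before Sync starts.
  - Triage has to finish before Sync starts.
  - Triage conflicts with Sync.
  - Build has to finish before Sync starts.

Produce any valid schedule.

Draft in 1, Triage in 1, Build in 1, Sync in 2

Checking: Triage(1) before Sync(2); Draft(1) before Sync(2); Build(1) before Sync(2); Triage(1) != Sync(2).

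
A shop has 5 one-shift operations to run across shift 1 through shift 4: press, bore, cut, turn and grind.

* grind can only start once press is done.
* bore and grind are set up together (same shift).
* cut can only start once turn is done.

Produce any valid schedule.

cut -> shift 2; bore -> shift 2; press -> shift 1; grind -> shift 2; turn -> shift 1

Checking: turn(shift 1) before cut(shift 2); press(shift 1) before grind(shift 2); bore = grind = shift 2.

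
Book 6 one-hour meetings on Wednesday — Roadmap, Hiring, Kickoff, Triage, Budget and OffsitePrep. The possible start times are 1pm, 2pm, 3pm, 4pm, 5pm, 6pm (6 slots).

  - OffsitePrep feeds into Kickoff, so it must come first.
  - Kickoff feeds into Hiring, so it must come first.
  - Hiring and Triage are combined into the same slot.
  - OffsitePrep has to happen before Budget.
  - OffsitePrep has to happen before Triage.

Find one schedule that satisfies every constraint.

Hiring in 3pm, OffsitePrep in 1pm, Roadmap in 1pm, Budget in 2pm, Triage in 3pm, Kickoff in 2pm

Checking: Kickoff(2pm) before Hiring(3pm); OffsitePrep(1pm) before Kickoff(2pm); OffsitePrep(1pm) before Triage(3pm); OffsitePrep(1pm) before Budget(2pm); Hiring = Triage = 3pm.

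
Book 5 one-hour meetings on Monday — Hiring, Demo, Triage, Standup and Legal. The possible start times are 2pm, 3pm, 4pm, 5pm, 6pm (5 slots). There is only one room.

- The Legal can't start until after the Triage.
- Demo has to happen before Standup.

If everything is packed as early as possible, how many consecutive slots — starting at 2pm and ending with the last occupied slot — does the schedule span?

The precedence chain requires at least 2 distinct slots.
With at most 1 per slot and 5 meetings, at least 5 slots are needed.
5 works (last occupied slot: 6pm): for example Triage -> 3pm, Legal -> 5pm, Demo -> 2pm, Standup -> 4pm, Hiring -> 6pm.

5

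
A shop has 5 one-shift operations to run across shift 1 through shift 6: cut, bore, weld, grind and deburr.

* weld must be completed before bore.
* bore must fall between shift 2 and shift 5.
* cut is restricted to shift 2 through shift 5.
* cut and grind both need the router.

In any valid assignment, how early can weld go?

Downstream work caps weld at shift 4.
weld at shift 1 is achievable: bore=shift 2; grind=shift 1; cut=shift 2; deburr=shift 1; weld=shift 1.

shift 1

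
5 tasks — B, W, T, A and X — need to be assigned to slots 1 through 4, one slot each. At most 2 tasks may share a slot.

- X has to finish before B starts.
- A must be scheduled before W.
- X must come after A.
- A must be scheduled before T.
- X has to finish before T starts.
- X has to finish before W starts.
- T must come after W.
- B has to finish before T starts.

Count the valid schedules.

Enumerating: A in 1; W in 3; B in 3; X in 2; T in 4.

1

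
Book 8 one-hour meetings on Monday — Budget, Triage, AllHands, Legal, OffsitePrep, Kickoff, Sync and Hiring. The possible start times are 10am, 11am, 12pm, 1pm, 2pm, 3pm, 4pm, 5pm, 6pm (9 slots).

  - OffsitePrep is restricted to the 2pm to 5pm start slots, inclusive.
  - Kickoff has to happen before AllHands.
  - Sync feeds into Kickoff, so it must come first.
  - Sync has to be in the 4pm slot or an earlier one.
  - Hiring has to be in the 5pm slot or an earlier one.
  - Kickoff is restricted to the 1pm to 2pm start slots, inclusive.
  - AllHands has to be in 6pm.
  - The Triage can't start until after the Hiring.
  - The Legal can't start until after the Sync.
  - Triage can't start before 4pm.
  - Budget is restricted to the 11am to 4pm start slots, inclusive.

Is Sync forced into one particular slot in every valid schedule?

Sync can be 10am (e.g. AllHands=6pm, Triage=4pm, Hiring=10am, Legal=11am, Budget=11am, Kickoff=1pm, OffsitePrep=2pm, Sync=10am) or 11am (e.g. Sync=11am; Legal=12pm; Triage=4pm; AllHands=6pm; Budget=11am; OffsitePrep=2pm; Kickoff=1pm; Hiring=10am).

No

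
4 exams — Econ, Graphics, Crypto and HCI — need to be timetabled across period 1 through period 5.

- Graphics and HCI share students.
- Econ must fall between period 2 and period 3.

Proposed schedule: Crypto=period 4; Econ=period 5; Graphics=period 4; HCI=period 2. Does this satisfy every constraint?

Invalid. Econ must fall between period 2 and period 3.

Graphics and HCI share students — holds.
Econ must fall between period 2 and period 3 — violated.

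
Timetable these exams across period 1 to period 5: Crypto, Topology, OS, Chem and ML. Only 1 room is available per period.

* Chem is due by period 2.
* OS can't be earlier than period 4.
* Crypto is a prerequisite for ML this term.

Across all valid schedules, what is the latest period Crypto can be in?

Downstream work caps Crypto at period 4.
Crypto at period 3 is achievable: Chem -> period 1, OS -> period 4, Topology -> period 2, ML -> period 5, Crypto -> period 3.
Nothing later works — the capacity limit rule out every period after period 3.

period 3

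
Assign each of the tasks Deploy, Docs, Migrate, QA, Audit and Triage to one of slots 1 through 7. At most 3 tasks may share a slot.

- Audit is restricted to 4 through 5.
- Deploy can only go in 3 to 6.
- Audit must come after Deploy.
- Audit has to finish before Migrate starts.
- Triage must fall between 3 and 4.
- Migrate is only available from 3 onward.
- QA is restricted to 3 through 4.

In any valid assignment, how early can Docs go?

Docs at 1 is achievable: Audit -> 4; Docs -> 1; Migrate -> 5; QA -> 3; Deploy -> 3; Triage -> 3.

1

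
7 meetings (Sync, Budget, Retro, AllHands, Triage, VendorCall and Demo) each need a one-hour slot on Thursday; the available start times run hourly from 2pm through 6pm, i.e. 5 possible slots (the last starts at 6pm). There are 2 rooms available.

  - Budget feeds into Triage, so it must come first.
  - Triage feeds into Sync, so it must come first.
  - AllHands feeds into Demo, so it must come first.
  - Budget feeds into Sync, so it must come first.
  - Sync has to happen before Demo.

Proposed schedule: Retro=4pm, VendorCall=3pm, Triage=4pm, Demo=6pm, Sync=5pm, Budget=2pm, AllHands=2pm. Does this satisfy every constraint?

Yes

Budget feeds into Sync, so it must come first — holds.
Budget feeds into Triage, so it must come first — holds.
Sync has to happen before Demo — holds.
AllHands feeds into Demo, so it must come first — holds.
There are 2 rooms available — holds.
Triage feeds into Sync, so it must come first — holds.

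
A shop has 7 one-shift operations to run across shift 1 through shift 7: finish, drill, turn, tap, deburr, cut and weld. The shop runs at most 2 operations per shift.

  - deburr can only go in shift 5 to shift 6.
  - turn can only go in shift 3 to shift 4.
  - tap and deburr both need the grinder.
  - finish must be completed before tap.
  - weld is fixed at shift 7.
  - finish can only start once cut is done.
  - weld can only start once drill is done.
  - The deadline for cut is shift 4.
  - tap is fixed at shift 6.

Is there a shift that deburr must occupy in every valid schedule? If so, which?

deburr's window is shift 5–shift 6.
tap is fixed at shift 6, and deburr can't share a shift with tap.
So deburr must be shift 5.

shift 5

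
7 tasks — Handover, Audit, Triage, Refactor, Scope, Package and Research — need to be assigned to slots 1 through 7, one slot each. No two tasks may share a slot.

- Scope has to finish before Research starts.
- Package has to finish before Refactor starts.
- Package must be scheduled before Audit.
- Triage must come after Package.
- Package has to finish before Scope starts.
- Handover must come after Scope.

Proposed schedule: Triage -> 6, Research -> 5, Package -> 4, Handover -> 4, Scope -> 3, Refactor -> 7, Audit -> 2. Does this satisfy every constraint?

No two tasks may share a slot — violated.
Package has to finish before Scope starts — violated.
Triage must come after Package — holds.
Handover must come after Scope — holds.
Scope has to finish before Research starts — holds.
Package must be scheduled before Audit — violated.
Package has to finish before Refactor starts — holds.

Invalid. No two tasks may share a slot.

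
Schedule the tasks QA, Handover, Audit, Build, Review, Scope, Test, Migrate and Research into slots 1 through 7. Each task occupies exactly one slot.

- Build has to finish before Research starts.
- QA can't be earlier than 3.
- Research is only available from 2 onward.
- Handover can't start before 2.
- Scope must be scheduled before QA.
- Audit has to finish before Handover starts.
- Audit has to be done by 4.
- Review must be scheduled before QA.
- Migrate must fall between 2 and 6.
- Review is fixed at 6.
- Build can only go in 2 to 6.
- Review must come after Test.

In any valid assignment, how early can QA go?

QA is available from 3; precedence pushes QA to at least 7.
QA at 7 is achievable: Review=6, Migrate=2, Scope=1, Handover=2, Test=1, Audit=1, Research=3, Build=2, QA=7.

7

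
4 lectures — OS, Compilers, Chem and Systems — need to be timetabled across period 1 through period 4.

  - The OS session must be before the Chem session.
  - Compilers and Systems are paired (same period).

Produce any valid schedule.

OS=period 1, Systems=period 1, Chem=period 2, Compilers=period 1

Checking: OS(period 1) before Chem(period 2); Compilers = Systems = period 1.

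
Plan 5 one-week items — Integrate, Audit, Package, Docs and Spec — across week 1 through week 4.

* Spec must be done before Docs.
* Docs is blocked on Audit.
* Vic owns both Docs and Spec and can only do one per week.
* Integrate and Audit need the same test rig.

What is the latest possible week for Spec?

Downstream work caps Spec at week 3.
Spec at week 3 is achievable: Integrate=week 2; Package=week 1; Docs=week 4; Audit=week 1; Spec=week 3.

week 3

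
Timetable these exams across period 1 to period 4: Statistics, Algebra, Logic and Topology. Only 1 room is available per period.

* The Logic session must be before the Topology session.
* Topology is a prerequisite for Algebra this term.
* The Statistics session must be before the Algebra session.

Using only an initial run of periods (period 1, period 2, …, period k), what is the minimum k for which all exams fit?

4

The precedence chain requires at least 3 distinct periods.
With at most 1 per period and 4 exams, at least 4 periods are needed.
4 works (last occupied period: period 4): for example Algebra -> period 4, Logic -> period 1, Topology -> period 2, Statistics -> period 3.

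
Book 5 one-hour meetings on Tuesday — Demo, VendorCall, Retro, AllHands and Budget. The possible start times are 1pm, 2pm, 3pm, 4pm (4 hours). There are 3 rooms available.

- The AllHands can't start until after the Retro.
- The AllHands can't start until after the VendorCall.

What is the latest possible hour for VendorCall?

Downstream work caps VendorCall at 3pm.
VendorCall at 3pm is achievable: Demo in 1pm; VendorCall in 3pm; Retro in 1pm; Budget in 1pm; AllHands in 4pm.

3pm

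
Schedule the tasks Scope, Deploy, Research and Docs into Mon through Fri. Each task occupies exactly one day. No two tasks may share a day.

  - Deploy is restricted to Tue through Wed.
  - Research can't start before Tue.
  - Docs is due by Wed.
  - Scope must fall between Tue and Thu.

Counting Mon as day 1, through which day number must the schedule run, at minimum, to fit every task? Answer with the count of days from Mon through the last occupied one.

With at most 1 per day and 4 tasks, at least 4 days are needed.
Scope can't be placed before Tue — that is day 2 counting from Mon — so the schedule must run through at least 2 days.
4 works (last occupied day: Thu): for example Scope in Wed, Docs in Mon, Research in Thu, Deploy in Tue.

4 days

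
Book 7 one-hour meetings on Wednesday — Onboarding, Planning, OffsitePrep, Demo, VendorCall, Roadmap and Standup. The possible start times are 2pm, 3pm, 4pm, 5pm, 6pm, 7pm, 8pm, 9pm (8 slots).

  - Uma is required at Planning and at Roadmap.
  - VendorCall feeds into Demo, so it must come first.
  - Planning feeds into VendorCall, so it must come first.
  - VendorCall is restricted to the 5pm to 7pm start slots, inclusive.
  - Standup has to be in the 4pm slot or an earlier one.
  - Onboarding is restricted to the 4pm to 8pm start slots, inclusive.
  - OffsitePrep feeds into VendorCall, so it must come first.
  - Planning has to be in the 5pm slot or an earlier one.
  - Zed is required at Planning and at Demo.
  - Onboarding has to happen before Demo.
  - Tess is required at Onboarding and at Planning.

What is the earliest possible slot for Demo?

Precedence pushes Demo to at least 6pm.
Demo at 6pm is achievable: Onboarding in 4pm; Standup in 2pm; Planning in 2pm; Demo in 6pm; Roadmap in 3pm; VendorCall in 5pm; OffsitePrep in 2pm.

6pm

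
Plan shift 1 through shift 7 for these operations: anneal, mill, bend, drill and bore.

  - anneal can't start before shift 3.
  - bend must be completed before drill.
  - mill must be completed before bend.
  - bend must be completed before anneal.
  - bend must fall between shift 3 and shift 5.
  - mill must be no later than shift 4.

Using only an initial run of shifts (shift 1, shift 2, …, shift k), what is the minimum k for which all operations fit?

The precedence chain requires at least 3 distinct shifts.
Propagating the time windows through the other constraints, anneal can't land before shift 4, so the schedule must run through at least shift 4.
4 works (last occupied shift: shift 4): for example bend -> shift 3, bore -> shift 1, mill -> shift 1, drill -> shift 4, anneal -> shift 4.

4 shifts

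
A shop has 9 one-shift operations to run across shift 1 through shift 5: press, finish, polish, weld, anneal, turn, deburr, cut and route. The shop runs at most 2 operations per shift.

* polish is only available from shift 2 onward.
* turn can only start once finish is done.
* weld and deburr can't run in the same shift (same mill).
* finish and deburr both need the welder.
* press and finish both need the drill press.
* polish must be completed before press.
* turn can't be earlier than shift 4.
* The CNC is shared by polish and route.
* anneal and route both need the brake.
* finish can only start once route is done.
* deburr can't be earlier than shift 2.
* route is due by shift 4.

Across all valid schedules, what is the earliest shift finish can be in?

shift 2

Precedence pushes finish to at least shift 2; downstream work caps finish at shift 4.
finish at shift 2 is achievable: route=shift 1; deburr=shift 3; finish=shift 2; weld=shift 1; anneal=shift 4; cut=shift 5; polish=shift 2; press=shift 3; turn=shift 4.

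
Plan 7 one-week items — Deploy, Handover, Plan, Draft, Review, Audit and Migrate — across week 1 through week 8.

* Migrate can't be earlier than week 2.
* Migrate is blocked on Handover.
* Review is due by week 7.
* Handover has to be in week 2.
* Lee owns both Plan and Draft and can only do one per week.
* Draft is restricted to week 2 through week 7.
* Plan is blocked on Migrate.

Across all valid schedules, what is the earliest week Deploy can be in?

week 1

Deploy at week 1 is achievable: Migrate in week 3; Deploy in week 1; Handover in week 2; Draft in week 2; Plan in week 4; Audit in week 1; Review in week 1.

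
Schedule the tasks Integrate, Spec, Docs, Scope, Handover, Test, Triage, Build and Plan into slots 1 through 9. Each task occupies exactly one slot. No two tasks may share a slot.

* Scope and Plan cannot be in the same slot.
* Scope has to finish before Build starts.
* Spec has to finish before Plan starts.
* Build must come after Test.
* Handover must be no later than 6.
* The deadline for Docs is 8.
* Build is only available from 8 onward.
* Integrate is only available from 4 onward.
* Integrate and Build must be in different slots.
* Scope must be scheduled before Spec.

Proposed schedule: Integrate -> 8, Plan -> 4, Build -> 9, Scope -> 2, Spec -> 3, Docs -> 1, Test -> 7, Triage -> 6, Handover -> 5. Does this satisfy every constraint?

Spec has to finish before Plan starts — holds.
The deadline for Docs is 8 — holds.
Handover must be no later than 6 — holds.
Integrate and Build must be in different slots — holds.
Integrate is only available from 4 onward — holds.
Scope and Plan cannot be in the same slot — holds.
Scope has to finish before Build starts — holds.
Build is only available from 8 onward — holds.
No two tasks may share a slot — holds.
Build must come after Test — holds.
Scope must be scheduled before Spec — holds.

Yes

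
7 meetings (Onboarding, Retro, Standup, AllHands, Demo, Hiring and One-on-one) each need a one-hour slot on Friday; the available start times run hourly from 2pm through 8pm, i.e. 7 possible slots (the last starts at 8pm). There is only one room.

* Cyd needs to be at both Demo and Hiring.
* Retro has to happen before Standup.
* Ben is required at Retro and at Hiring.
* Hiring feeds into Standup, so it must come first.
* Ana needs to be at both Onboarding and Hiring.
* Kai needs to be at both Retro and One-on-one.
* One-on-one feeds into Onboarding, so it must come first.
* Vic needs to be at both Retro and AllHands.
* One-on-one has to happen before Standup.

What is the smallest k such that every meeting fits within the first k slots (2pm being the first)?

The precedence chain requires at least 2 distinct slots.
With at most 1 per slot and 7 meetings, at least 7 slots are needed.
7 works (last occupied slot: 8pm): for example One-on-one -> 2pm; Onboarding -> 6pm; Demo -> 8pm; AllHands -> 7pm; Standup -> 5pm; Hiring -> 4pm; Retro -> 3pm.

7 slots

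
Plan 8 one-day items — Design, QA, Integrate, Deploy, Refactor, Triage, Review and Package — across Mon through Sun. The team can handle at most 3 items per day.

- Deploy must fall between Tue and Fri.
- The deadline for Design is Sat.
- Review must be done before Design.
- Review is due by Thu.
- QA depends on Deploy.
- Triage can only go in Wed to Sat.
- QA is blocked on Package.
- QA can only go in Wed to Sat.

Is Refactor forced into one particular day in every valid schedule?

No

Refactor can be Mon (e.g. Refactor=Mon, Integrate=Tue, Design=Tue, Review=Mon, Deploy=Tue, Package=Mon, QA=Wed, Triage=Wed) or Tue (e.g. Package -> Mon, Design -> Tue, Refactor -> Tue, Integrate -> Mon, Deploy -> Tue, QA -> Wed, Review -> Mon, Triage -> Wed).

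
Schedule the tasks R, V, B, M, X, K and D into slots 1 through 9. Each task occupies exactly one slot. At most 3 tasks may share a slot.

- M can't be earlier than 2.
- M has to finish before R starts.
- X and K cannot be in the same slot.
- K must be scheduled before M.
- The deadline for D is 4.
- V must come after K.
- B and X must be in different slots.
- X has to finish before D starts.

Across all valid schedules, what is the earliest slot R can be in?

Precedence pushes R to at least 3.
R at 3 is achievable: D -> 3; R -> 3; K -> 1; M -> 2; V -> 2; B -> 1; X -> 2.

3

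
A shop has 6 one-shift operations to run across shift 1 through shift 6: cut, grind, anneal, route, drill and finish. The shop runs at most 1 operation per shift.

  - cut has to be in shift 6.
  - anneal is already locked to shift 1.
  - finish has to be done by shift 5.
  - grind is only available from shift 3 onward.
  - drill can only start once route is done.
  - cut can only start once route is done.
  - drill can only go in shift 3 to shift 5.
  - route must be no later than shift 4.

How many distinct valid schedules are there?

9

Splitting on grind: it can be shift 3 (3), shift 4 (3), shift 5 (3). Listing each branch's schedules as (cut, anneal, route, drill, finish) by shift number:
grind=shift 3: (6,1,2,4,5) (6,1,2,5,4) (6,1,4,5,2) — 3.
grind=shift 4: (6,1,2,3,5) (6,1,2,5,3) (6,1,3,5,2) — 3.
grind=shift 5: (6,1,2,3,4) (6,1,2,4,3) (6,1,3,4,2) — 3.
Summing: 3 + 3 + 3 = 9.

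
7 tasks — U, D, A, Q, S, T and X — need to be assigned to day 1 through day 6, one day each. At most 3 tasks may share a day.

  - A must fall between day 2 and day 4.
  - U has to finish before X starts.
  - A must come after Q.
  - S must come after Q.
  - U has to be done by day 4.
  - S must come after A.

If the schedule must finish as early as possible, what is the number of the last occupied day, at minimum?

The precedence chain requires at least 3 distinct days.
With at most 3 per day and 7 tasks, at least 3 days are needed.
3 works (last occupied day: day 3): for example X=day 2; U=day 1; T=day 2; S=day 3; Q=day 1; D=day 1; A=day 2.

3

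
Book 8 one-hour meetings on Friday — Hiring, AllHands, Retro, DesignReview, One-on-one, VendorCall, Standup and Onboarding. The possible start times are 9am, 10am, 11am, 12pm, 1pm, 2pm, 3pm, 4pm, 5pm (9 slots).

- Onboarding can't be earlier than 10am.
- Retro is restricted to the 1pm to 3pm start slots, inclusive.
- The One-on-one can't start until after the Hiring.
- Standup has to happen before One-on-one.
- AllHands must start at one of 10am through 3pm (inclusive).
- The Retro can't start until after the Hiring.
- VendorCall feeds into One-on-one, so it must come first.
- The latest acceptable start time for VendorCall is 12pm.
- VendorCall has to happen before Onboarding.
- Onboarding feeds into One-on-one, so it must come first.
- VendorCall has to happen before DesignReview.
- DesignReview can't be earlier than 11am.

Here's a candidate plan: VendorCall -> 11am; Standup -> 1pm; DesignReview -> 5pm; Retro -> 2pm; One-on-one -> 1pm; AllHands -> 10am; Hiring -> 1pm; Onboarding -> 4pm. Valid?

VendorCall has to happen before DesignReview — holds.
VendorCall feeds into One-on-one, so it must come first — holds.
Onboarding can't be earlier than 10am — holds.
Onboarding feeds into One-on-one, so it must come first — violated.
DesignReview can't be earlier than 11am — holds.
AllHands must start at one of 10am through 3pm (inclusive) — holds.
The latest acceptable start time for VendorCall is 12pm — holds.
The One-on-one can't start until after the Hiring — violated.
Standup has to happen before One-on-one — violated.
VendorCall has to happen before Onboarding — holds.
The Retro can't start until after the Hiring — holds.
Retro is restricted to the 1pm to 3pm start slots, inclusive — holds.

Invalid. Onboarding feeds into One-on-one, so it must come first.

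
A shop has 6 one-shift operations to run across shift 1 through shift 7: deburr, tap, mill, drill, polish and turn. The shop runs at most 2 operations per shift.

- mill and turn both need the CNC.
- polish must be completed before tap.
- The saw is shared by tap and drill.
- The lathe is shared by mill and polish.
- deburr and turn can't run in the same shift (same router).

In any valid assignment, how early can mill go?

shift 1

mill at shift 1 is achievable: turn=shift 3; tap=shift 3; polish=shift 2; drill=shift 2; deburr=shift 1; mill=shift 1.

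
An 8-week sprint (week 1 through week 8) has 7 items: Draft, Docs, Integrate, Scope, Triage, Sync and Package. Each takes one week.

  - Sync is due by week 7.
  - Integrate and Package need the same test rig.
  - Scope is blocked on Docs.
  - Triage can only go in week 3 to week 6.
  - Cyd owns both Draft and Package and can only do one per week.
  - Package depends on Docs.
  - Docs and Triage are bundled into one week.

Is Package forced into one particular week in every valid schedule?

Package can be week 4 (e.g. Integrate=week 1, Package=week 4, Draft=week 1, Triage=week 3, Scope=week 4, Sync=week 1, Docs=week 3) or week 5 (e.g. Integrate in week 1; Draft in week 1; Triage in week 3; Sync in week 1; Scope in week 4; Package in week 5; Docs in week 3).

No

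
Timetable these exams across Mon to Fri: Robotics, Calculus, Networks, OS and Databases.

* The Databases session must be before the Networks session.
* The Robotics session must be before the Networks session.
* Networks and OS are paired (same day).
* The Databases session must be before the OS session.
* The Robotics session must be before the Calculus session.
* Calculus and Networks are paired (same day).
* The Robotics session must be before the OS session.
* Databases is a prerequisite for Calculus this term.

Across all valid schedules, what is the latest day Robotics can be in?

Downstream work caps Robotics at Thu.
Robotics at Thu is achievable: Networks -> Fri; Calculus -> Fri; Databases -> Mon; Robotics -> Thu; OS -> Fri.

Thu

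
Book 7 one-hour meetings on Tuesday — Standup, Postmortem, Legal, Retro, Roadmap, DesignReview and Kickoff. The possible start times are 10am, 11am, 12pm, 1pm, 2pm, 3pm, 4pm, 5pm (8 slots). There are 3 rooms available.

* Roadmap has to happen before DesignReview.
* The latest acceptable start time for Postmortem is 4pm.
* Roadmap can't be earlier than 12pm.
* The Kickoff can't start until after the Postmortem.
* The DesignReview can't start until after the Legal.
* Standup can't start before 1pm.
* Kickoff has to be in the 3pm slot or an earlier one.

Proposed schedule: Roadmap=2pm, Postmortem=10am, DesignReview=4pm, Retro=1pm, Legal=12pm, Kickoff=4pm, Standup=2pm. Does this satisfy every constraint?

Invalid. Kickoff has to be in the 3pm slot or an earlier one.

Kickoff has to be in the 3pm slot or an earlier one — violated.
The Kickoff can't start until after the Postmortem — holds.
The latest acceptable start time for Postmortem is 4pm — holds.
The DesignReview can't start until after the Legal — holds.
Standup can't start before 1pm — holds.
Roadmap can't be earlier than 12pm — holds.
Roadmap has to happen before DesignReview — holds.
There are 3 rooms available — holds.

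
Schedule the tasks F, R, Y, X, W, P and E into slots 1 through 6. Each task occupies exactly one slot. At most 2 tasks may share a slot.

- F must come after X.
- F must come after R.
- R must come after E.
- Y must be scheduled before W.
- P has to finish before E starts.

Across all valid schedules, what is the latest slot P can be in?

Downstream work caps P at 3.
P at 3 is achievable: E in 4; Y in 1; W in 2; F in 6; X in 1; P in 3; R in 5.

3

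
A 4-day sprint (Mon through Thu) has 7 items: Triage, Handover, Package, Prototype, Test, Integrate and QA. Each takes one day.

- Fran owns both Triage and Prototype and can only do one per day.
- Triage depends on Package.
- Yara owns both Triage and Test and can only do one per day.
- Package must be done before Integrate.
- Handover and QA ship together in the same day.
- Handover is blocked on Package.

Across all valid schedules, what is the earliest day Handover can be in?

Tue

Precedence pushes Handover to at least Tue.
Handover at Tue is achievable: Package -> Mon; Prototype -> Mon; Integrate -> Tue; Handover -> Tue; Triage -> Tue; QA -> Tue; Test -> Mon.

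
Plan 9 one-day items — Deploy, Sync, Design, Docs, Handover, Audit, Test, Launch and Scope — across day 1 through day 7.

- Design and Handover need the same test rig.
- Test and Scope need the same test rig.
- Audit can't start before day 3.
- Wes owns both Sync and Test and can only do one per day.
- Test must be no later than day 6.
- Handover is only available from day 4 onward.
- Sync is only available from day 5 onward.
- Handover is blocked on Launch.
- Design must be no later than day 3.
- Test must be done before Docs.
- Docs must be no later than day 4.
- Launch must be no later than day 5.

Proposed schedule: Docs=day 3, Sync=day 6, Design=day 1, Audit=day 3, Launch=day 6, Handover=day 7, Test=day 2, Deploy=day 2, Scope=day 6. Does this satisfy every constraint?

Test and Scope need the same test rig — holds.
Test must be done before Docs — holds.
Design must be no later than day 3 — holds.
Launch must be no later than day 5 — violated.
Sync is only available from day 5 onward — holds.
Wes owns both Sync and Test and can only do one per day — holds.
Handover is blocked on Launch — holds.
Audit can't start before day 3 — holds.
Design and Handover need the same test rig — holds.
Docs must be no later than day 4 — holds.
Handover is only available from day 4 onward — holds.
Test must be no later than day 6 — holds.

No. Launch must be no later than day 5 is not satisfied.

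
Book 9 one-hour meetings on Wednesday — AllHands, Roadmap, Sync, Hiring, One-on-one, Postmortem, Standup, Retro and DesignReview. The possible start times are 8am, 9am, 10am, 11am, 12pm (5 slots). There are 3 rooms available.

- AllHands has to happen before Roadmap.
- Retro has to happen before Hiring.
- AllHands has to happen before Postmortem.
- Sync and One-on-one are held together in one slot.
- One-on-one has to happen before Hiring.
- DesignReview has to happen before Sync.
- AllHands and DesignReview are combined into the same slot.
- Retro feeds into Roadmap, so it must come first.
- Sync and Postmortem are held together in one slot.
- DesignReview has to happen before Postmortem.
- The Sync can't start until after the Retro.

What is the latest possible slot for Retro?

10am

Downstream work caps Retro at 10am.
Retro at 10am is achievable: DesignReview -> 8am; Roadmap -> 12pm; Postmortem -> 11am; Retro -> 10am; Hiring -> 12pm; Standup -> 8am; Sync -> 11am; AllHands -> 8am; One-on-one -> 11am.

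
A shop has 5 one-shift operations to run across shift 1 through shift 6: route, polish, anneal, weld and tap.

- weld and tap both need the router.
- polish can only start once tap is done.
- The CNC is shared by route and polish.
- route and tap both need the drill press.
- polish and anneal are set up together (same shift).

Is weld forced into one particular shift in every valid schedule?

weld can be shift 1 (e.g. tap -> shift 2, weld -> shift 1, route -> shift 1, polish -> shift 3, anneal -> shift 3) or shift 2 (e.g. anneal=shift 2; weld=shift 2; polish=shift 2; route=shift 3; tap=shift 1).

No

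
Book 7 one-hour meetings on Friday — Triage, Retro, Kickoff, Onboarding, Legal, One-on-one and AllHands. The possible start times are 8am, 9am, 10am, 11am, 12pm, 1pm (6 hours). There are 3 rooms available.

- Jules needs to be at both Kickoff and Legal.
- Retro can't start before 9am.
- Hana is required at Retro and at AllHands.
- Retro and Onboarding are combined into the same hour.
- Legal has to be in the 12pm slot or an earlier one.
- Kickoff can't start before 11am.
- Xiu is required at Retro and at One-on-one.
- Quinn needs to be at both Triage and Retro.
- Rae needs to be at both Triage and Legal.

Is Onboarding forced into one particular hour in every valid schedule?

No

Onboarding can be 9am (e.g. Legal in 8am, Triage in 10am, Onboarding in 9am, One-on-one in 8am, AllHands in 8am, Retro in 9am, Kickoff in 11am) or 10am (e.g. One-on-one in 8am; Legal in 8am; Retro in 10am; Onboarding in 10am; Triage in 9am; Kickoff in 11am; AllHands in 8am).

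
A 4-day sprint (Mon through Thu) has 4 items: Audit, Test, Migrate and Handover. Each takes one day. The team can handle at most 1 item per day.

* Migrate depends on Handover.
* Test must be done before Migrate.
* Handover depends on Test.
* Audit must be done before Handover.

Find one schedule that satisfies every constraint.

Audit in Tue, Migrate in Thu, Test in Mon, Handover in Wed

Checking: Handover(Wed) before Migrate(Thu); Test(Mon) before Migrate(Thu); Audit(Tue) before Handover(Wed); Test(Mon) before Handover(Wed); max 1 per day (cap 1).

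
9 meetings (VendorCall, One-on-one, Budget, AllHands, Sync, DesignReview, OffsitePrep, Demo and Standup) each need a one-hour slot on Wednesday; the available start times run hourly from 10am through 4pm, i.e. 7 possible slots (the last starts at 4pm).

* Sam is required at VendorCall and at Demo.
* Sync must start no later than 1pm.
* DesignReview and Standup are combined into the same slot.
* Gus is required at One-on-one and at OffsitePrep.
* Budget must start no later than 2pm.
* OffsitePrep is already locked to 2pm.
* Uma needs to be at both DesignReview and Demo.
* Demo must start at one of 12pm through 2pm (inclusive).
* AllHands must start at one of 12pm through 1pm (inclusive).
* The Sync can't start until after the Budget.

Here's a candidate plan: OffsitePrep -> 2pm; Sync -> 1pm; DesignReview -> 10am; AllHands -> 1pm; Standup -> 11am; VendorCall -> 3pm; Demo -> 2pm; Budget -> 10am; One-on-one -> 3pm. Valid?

No. DesignReview and Standup are combined into the same slot is not satisfied.

DesignReview and Standup are combined into the same slot — violated.
Gus is required at One-on-one and at OffsitePrep — holds.
OffsitePrep is already locked to 2pm — holds.
Demo must start at one of 12pm through 2pm (inclusive) — holds.
The Sync can't start until after the Budget — holds.
AllHands must start at one of 12pm through 1pm (inclusive) — holds.
Uma needs to be at both DesignReview and Demo — holds.
Sam is required at VendorCall and at Demo — holds.
Budget must start no later than 2pm — holds.
Sync must start no later than 1pm — holds.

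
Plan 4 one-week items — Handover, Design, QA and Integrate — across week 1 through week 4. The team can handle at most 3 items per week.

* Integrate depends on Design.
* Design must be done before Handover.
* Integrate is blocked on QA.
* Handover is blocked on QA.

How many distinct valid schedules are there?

26

Splitting on Handover: it can be week 2 (3), week 3 (9), week 4 (14). Listing each branch's schedules as (Design, QA, Integrate) by week number:
Handover=week 2: (1,1,2) (1,1,3) (1,1,4) — 3.
Handover=week 3: (1,1,2) (1,1,3) (1,1,4) (1,2,3) (1,2,4) (2,1,3) (2,1,4) (2,2,3) (2,2,4) — 9.
Handover=week 4: (1,1,2) (1,1,3) (1,1,4) (1,2,3) (1,2,4) (1,3,4) (2,1,3) (2,1,4) (2,2,3) (2,2,4) (2,3,4) (3,1,4) (3,2,4) (3,3,4) — 14.
Summing: 3 + 9 + 14 = 26.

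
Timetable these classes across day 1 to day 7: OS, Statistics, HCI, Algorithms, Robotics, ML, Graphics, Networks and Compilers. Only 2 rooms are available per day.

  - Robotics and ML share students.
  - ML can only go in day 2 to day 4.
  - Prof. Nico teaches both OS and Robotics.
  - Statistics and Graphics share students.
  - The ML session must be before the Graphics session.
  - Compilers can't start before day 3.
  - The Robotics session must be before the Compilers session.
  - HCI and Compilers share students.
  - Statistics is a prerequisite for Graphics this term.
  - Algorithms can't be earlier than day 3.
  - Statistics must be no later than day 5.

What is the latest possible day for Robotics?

day 6

Downstream work caps Robotics at day 6.
Robotics at day 6 is achievable: Algorithms -> day 3, Networks -> day 4, OS -> day 1, Statistics -> day 1, Graphics -> day 3, HCI -> day 2, Robotics -> day 6, ML -> day 2, Compilers -> day 7.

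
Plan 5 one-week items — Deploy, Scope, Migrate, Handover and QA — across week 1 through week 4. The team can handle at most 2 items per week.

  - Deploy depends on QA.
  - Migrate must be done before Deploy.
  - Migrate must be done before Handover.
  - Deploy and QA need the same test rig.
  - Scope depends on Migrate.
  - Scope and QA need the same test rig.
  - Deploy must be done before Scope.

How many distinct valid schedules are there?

16

Splitting on Deploy: it can be week 2 (6), week 3 (10). Listing each branch's schedules as (Scope, Migrate, Handover, QA) by week number:
Deploy=week 2: (3,1,2,1) (3,1,3,1) (3,1,4,1) (4,1,2,1) (4,1,3,1) (4,1,4,1) — 6.
Deploy=week 3: (4,1,2,1) (4,1,2,2) (4,1,3,1) (4,1,3,2) (4,1,4,1) (4,1,4,2) (4,2,3,1) (4,2,3,2) (4,2,4,1) (4,2,4,2) — 10.
Summing: 6 + 10 = 16.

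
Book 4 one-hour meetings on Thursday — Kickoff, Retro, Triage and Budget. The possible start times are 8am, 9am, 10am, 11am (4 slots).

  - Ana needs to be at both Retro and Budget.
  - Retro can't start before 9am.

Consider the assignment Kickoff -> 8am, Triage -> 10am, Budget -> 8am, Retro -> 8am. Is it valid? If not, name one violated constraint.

Retro can't start before 9am — violated.
Ana needs to be at both Retro and Budget — violated.

No — it violates: Retro can't start before 9am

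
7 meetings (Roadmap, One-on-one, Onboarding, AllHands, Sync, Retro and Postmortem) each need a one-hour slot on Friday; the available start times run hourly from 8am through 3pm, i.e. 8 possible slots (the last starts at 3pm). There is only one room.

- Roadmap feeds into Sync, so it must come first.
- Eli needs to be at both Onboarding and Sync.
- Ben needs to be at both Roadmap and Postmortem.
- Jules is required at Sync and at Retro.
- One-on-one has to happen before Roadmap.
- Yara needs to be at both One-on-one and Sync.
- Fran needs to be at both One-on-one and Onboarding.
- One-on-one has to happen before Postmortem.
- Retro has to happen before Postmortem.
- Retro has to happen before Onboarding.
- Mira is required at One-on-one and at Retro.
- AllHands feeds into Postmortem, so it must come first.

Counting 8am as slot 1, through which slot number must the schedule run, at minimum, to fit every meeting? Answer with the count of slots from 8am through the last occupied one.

The precedence chain requires at least 3 distinct slots.
With at most 1 per slot and 7 meetings, at least 7 slots are needed.
7 works (last occupied slot: 2pm): for example Retro -> 9am; Roadmap -> 12pm; AllHands -> 10am; Onboarding -> 1pm; Postmortem -> 11am; Sync -> 2pm; One-on-one -> 8am.

7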